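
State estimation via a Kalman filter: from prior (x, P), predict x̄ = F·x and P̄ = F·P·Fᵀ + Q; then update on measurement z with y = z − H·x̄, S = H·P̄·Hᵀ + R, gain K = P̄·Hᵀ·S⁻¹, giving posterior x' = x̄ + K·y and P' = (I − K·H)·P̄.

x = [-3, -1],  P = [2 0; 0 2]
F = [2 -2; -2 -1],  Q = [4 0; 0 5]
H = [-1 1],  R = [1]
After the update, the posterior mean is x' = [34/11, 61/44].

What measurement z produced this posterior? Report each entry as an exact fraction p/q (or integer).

z = [-2]

x̄ = F·x = [-4, 7]
P̄ = F·P·Fᵀ + Q = [20 -4; -4 15]
S = H·P̄·Hᵀ + R = [44]
K = P̄·Hᵀ·S⁻¹ = [-6/11; 19/44]
x' − x̄ = [78/11, -247/44] = K·y
y = (KᵀK)⁻¹·Kᵀ·(x' − x̄) = [-13]
z = y + H·x̄ = [-13] + [11] = [-2]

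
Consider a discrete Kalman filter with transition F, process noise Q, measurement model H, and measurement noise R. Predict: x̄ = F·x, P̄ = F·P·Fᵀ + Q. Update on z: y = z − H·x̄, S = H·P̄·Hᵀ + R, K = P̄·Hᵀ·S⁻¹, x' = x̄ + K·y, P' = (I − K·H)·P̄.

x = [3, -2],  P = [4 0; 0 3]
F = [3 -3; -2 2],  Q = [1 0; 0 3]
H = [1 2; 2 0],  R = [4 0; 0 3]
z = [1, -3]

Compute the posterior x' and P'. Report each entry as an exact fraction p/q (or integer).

x' = [-762/577, 611/577]
P' = [426/577 -228/577; -228/577 569/577]

x̄ = F·x = [15, -10]
P̄ = F·P·Fᵀ + Q = [64 -42; -42 31]
y = z − H·x̄ = [6, -33]
S = H·P̄·Hᵀ + R = [24 -40; -40 259]
K = P̄·Hᵀ·S⁻¹ = [-15/1154 284/577; 455/1154 -152/577]
x' = x̄ + K·y = [-762/577, 611/577]
P' = (I − K·H)·P̄ = [426/577 -228/577; -228/577 569/577]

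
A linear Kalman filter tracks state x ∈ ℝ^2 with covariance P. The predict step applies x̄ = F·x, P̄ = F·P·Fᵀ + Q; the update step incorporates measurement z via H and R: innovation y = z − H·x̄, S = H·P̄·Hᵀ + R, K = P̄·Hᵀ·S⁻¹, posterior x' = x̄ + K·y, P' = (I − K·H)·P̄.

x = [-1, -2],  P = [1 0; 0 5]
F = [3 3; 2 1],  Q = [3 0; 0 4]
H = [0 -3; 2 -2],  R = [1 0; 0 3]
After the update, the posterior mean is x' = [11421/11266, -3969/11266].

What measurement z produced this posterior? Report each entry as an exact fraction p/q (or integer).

x̄ = F·x = [-9, -4]
P̄ = F·P·Fᵀ + Q = [57 21; 21 13]
S = H·P̄·Hᵀ + R = [118 -48; -48 115]
K = P̄·Hᵀ·S⁻¹ = [-3789/11266 2736/5633; -3717/11266 8/5633]
x' − x̄ = [112815/11266, 41095/11266] = K·y
y = (KᵀK)⁻¹·Kᵀ·(x' − x̄) = [-11, 13]
z = y + H·x̄ = [-11, 13] + [12, -10] = [1, 3]

z = [1, 3]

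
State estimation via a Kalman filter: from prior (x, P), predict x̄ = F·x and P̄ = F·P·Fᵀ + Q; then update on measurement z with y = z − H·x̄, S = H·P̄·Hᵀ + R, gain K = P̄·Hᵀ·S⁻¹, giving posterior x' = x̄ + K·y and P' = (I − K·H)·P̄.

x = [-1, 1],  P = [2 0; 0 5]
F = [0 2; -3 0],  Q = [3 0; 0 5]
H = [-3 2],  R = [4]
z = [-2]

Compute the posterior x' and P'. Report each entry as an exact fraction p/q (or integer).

x' = [248/101, 817/303]
P' = [736/101 1058/101; 1058/101 4853/303]

x̄ = F·x = [2, 3]
P̄ = F·P·Fᵀ + Q = [23 0; 0 23]
y = z − H·x̄ = [-2]
S = H·P̄·Hᵀ + R = [303]
K = P̄·Hᵀ·S⁻¹ = [-23/101; 46/303]
x' = x̄ + K·y = [248/101, 817/303]
P' = (I − K·H)·P̄ = [736/101 1058/101; 1058/101 4853/303]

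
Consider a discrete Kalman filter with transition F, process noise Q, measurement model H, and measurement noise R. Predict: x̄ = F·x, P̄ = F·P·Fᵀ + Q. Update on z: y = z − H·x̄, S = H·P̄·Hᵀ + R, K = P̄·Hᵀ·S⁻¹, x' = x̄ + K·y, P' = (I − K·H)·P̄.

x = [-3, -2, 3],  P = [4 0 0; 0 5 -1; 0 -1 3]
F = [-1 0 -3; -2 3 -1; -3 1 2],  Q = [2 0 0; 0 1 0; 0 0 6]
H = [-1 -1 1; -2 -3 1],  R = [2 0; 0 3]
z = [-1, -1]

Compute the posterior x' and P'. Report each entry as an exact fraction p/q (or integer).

x' = [9655/5039, -2508/5039, 5448/5039]
P' = [269423/30234 -23391/5039 113071/30234; -23391/5039 18058/5039 531/5039; 113071/30234 531/5039 191963/30234]

x̄ = F·x = [-6, -3, 13]
P̄ = F·P·Fᵀ + Q = [33 26 -3; 26 71 28; -3 28 55]
y = z − H·x̄ = [-23, -35]
S = H·P̄·Hᵀ + R = [163 361; 361 985]
K = P̄·Hᵀ·S⁻¹ = [-8003/30234 -1579/30234; 2932/5039 -2287/5039; 37853/30234 -14579/30234]
x' = x̄ + K·y = [9655/5039, -2508/5039, 5448/5039]
P' = (I − K·H)·P̄ = [269423/30234 -23391/5039 113071/30234; -23391/5039 18058/5039 531/5039; 113071/30234 531/5039 191963/30234]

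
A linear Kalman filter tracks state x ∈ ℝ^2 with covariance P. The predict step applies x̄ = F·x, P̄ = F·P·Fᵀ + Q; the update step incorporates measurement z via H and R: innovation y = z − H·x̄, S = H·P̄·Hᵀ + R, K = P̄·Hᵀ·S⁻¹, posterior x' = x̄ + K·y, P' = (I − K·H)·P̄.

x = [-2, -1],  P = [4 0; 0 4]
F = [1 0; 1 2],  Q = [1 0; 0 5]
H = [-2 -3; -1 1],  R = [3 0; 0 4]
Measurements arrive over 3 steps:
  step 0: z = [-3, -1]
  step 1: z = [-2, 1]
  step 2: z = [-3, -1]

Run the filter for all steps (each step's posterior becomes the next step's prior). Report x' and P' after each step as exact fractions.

step 0: x̄ = F·x = [-2, -4]
step 0: P̄ = F·P·Fᵀ + Q = [5 4; 4 25]
step 0: y = z − H·x̄ = [-19, 1]
step 0: S = H·P̄·Hᵀ + R = [296 -61; -61 26]
step 0: K = P̄·Hᵀ·S⁻¹ = [-211/1325 -546/1325; -877/3975 1153/3975]
step 0: x' = x̄ + K·y = [813/1325, 1916/3975]
step 0: P' = (I − K·H)·P̄ = [1437/1325 -747/1325; -747/1325 2371/3975]
step 1: x̄ = F·x = [813/1325, 6271/3975]
step 1: P̄ = F·P·Fᵀ + Q = [2762/1325 -57/1325; -57/1325 24706/3975]
step 1: y = z − H·x̄ = [99/25, 143/3975]
step 1: S = H·P̄·Hᵀ + R = [1669/25 -363/25; -363/25 49234/3975]
step 1: K = P̄·Hᵀ·S⁻¹ = [-321701/2448811 -797766/2448811; -552569/2448811 589561/2448811]
step 1: x' = x̄ + K·y = [199918/2448811, 1696305/2448811]
step 1: P' = (I − K·H)·P̄ = [2107659/2448811 -1083405/2448811; -1083405/2448811 1274839/2448811]
step 2: x̄ = F·x = [199918/2448811, 3592528/2448811]
step 2: P̄ = F·P·Fᵀ + Q = [4556470/2448811 -59151/2448811; -59151/2448811 15117450/2448811]
step 2: y = z − H·x̄ = [3830987/2448811, -5841421/2448811]
step 2: S = H·P̄·Hᵀ + R = [160919551/2448811 -36298561/2448811; -36298561/2448811 29587466/2448811]
step 2: K = P̄·Hᵀ·S⁻¹ = [-176378993/1406240095 -33519846/108172315; -321573237/1406240095 25138761/108172315]
step 2: x' = x̄ + K·y = [878333607/1406240095, 780384808/1406240095]
step 2: P' = (I − K·H)·P̄ = [1151646591/1406240095 -591385401/1406240095; -591385401/1406240095 715830171/1406240095]

step 0: x' = [813/1325, 1916/3975], P' = [1437/1325 -747/1325; -747/1325 2371/3975]
step 1: x' = [199918/2448811, 1696305/2448811], P' = [2107659/2448811 -1083405/2448811; -1083405/2448811 1274839/2448811]
step 2: x' = [878333607/1406240095, 780384808/1406240095], P' = [1151646591/1406240095 -591385401/1406240095; -591385401/1406240095 715830171/1406240095]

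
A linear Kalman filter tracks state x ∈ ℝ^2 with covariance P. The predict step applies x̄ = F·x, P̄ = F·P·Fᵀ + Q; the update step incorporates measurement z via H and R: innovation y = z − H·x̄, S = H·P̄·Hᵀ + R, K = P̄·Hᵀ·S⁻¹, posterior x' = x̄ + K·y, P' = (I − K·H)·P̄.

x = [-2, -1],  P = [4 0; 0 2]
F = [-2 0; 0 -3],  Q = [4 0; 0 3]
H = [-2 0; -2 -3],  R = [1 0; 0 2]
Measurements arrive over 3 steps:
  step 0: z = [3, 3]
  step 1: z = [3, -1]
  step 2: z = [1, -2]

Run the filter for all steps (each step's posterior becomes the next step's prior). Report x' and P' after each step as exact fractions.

step 0: x̄ = F·x = [4, 3]
step 0: P̄ = F·P·Fᵀ + Q = [20 0; 0 21]
step 0: y = z − H·x̄ = [11, 20]
step 0: S = H·P̄·Hᵀ + R = [81 80; 80 271]
step 0: K = P̄·Hᵀ·S⁻¹ = [-7640/15551 -40/15551; 5040/15551 -5103/15551]
step 0: x' = x̄ + K·y = [-22636/15551, 33/15551]
step 0: P' = (I − K·H)·P̄ = [3820/15551 -2520/15551; -2520/15551 5082/15551]
step 1: x̄ = F·x = [45272/15551, -99/15551]
step 1: P̄ = F·P·Fᵀ + Q = [77484/15551 -15120/15551; -15120/15551 92391/15551]
step 1: y = z − H·x̄ = [137197/15551, 74696/15551]
step 1: S = H·P̄·Hᵀ + R = [325487/15551 219216/15551; 219216/15551 991117/15551]
step 1: K = P̄·Hᵀ·S⁻¹ = [-8331528/17654173 -109608/17654173; 5408208/17654173 -5594661/17654173]
step 1: x' = x̄ + K·y = [-22635728/17654173, 20728143/17654173]
step 1: P' = (I − K·H)·P̄ = [4165764/17654173 -2704104/17654173; -2704104/17654173 5532510/17654173]
step 2: x̄ = F·x = [45271456/17654173, -62184429/17654173]
step 2: P̄ = F·P·Fᵀ + Q = [87279748/17654173 -16224624/17654173; -16224624/17654173 102755109/17654173]
step 2: y = z − H·x̄ = [108197085/17654173, -131318721/17654173]
step 2: S = H·P̄·Hᵀ + R = [366773165/17654173 251771248/17654173; 251771248/17654173 1114527831/17654173]
step 2: K = P̄·Hᵀ·S⁻¹ = [-9224846488/19564220807 -125885624/19564220807; 192969360/631103897 -199773153/631103897]
step 2: x' = x̄ + K·y = [-5430421408/19564220807, 445664700/631103897]
step 2: P' = (I − K·H)·P̄ = [4612423244/19564220807 -96484680/631103897; -96484680/631103897 197505222/631103897]

step 0: x' = [-22636/15551, 33/15551], P' = [3820/15551 -2520/15551; -2520/15551 5082/15551]
step 1: x' = [-22635728/17654173, 20728143/17654173], P' = [4165764/17654173 -2704104/17654173; -2704104/17654173 5532510/17654173]
step 2: x' = [-5430421408/19564220807, 445664700/631103897], P' = [4612423244/19564220807 -96484680/631103897; -96484680/631103897 197505222/631103897]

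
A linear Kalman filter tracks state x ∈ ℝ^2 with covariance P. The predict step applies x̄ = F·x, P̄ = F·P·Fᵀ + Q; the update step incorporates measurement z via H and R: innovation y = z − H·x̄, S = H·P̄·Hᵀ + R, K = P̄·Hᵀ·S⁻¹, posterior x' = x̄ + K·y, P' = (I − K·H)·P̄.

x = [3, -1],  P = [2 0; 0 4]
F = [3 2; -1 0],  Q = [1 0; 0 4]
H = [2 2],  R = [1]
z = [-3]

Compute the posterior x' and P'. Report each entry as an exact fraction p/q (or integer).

x̄ = F·x = [7, -3]
P̄ = F·P·Fᵀ + Q = [35 -6; -6 6]
y = z − H·x̄ = [-11]
S = H·P̄·Hᵀ + R = [117]
K = P̄·Hᵀ·S⁻¹ = [58/117; 0]
x' = x̄ + K·y = [181/117, -3]
P' = (I − K·H)·P̄ = [731/117 -6; -6 6]

x' = [181/117, -3]
P' = [731/117 -6; -6 6]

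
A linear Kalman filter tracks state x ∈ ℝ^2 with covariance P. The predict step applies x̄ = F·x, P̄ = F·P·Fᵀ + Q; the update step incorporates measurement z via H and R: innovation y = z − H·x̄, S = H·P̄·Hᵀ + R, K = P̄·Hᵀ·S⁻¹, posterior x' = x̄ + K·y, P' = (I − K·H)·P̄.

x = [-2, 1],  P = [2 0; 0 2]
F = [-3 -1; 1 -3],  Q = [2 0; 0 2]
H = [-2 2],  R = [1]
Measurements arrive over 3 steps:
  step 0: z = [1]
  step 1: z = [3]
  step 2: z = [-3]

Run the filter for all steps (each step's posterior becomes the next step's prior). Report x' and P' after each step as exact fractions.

step 0: x̄ = F·x = [5, -5]
step 0: P̄ = F·P·Fᵀ + Q = [22 0; 0 22]
step 0: y = z − H·x̄ = [21]
step 0: S = H·P̄·Hᵀ + R = [177]
step 0: K = P̄·Hᵀ·S⁻¹ = [-44/177; 44/177]
step 0: x' = x̄ + K·y = [-13/59, 13/59]
step 0: P' = (I − K·H)·P̄ = [1958/177 1936/177; 1936/177 1958/177]
step 1: x̄ = F·x = [26/59, -52/59]
step 1: P̄ = F·P·Fᵀ + Q = [31550/177 15488/177; 15488/177 8318/177]
step 1: y = z − H·x̄ = [333/59]
step 1: S = H·P̄·Hᵀ + R = [11915/59]
step 1: K = P̄·Hᵀ·S⁻¹ = [-10708/11915; -956/2383]
step 1: x' = x̄ + K·y = [-55186/11915, -7496/2383]
step 1: P' = (I − K·H)·P̄ = [541262/35745 105040/7149; 105040/7149 103606/7149]
step 2: x̄ = F·x = [203038/11915, 57254/11915]
step 2: P̄ = F·P·Fᵀ + Q = [8612078/35745 4131904/35745; 4131904/35745 2123822/35745]
step 2: y = z − H·x̄ = [255823/11915]
step 2: S = H·P̄·Hᵀ + R = [9924113/35745]
step 2: K = P̄·Hᵀ·S⁻¹ = [-8960348/9924113; -4016164/9924113]
step 2: x' = x̄ + K·y = [-23272434/9924113, -38542338/9924113]
step 2: P' = (I − K·H)·P̄ = [144898558/9924113 140418384/9924113; 140418384/9924113 138410302/9924113]

step 0: x' = [-13/59, 13/59], P' = [1958/177 1936/177; 1936/177 1958/177]
step 1: x' = [-55186/11915, -7496/2383], P' = [541262/35745 105040/7149; 105040/7149 103606/7149]
step 2: x' = [-23272434/9924113, -38542338/9924113], P' = [144898558/9924113 140418384/9924113; 140418384/9924113 138410302/9924113]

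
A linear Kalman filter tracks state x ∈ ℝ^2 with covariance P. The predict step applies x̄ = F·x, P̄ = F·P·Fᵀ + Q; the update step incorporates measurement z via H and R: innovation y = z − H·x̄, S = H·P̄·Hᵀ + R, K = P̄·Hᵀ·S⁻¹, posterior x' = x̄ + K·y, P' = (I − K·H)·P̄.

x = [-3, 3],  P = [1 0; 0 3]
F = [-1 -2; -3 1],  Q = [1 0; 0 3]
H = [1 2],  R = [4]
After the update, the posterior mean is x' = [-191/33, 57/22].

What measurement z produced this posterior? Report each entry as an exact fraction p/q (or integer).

z = [-2]

x̄ = F·x = [-3, 12]
P̄ = F·P·Fᵀ + Q = [14 -3; -3 15]
S = H·P̄·Hᵀ + R = [66]
K = P̄·Hᵀ·S⁻¹ = [4/33; 9/22]
x' − x̄ = [-92/33, -207/22] = K·y
y = (KᵀK)⁻¹·Kᵀ·(x' − x̄) = [-23]
z = y + H·x̄ = [-23] + [21] = [-2]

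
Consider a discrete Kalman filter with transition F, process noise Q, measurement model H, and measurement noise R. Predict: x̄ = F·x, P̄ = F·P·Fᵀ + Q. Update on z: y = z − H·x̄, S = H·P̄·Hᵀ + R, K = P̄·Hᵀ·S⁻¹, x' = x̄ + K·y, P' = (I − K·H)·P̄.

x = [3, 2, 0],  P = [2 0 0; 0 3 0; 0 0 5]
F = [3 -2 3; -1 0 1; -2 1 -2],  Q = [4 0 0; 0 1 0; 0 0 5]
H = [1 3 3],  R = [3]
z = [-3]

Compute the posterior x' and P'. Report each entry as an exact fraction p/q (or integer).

x̄ = F·x = [5, -3, -4]
P̄ = F·P·Fᵀ + Q = [79 9 -48; 9 8 -6; -48 -6 36]
y = z − H·x̄ = [13]
S = H·P̄·Hᵀ + R = [136]
K = P̄·Hᵀ·S⁻¹ = [-19/68; 15/136; 21/68]
x' = x̄ + K·y = [93/68, -213/136, 1/68]
P' = (I − K·H)·P̄ = [2325/34 897/68 -1233/34; 897/68 863/136 -723/68; -1233/34 -723/68 783/34]

x' = [93/68, -213/136, 1/68]
P' = [2325/34 897/68 -1233/34; 897/68 863/136 -723/68; -1233/34 -723/68 783/34]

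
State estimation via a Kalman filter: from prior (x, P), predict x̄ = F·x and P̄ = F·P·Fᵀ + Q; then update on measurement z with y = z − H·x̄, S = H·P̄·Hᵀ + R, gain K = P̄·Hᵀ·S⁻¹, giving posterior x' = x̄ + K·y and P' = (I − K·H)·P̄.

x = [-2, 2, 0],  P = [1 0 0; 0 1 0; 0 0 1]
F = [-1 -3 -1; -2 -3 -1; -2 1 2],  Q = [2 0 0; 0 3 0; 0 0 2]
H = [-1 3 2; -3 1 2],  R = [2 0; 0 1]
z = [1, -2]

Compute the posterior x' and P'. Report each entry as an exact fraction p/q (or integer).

x' = [18703/18560, 8123/18560, 3489/9280]
P' = [14989/18560 -9071/18560 12227/9280; -9071/18560 16869/18560 -12033/9280; 12227/9280 -12033/9280 12621/4640]

x̄ = F·x = [-4, -2, 6]
P̄ = F·P·Fᵀ + Q = [13 12 -3; 12 17 -1; -3 -1 11]
y = z − H·x̄ = [-9, -24]
S = H·P̄·Hᵀ + R = [140 30; 30 139]
K = P̄·Hᵀ·S⁻¹ = [3353/18560 -513/1856; 5773/18560 -405/1856; 1079/9280 177/928]
x' = x̄ + K·y = [18703/18560, 8123/18560, 3489/9280]
P' = (I − K·H)·P̄ = [14989/18560 -9071/18560 12227/9280; -9071/18560 16869/18560 -12033/9280; 12227/9280 -12033/9280 12621/4640]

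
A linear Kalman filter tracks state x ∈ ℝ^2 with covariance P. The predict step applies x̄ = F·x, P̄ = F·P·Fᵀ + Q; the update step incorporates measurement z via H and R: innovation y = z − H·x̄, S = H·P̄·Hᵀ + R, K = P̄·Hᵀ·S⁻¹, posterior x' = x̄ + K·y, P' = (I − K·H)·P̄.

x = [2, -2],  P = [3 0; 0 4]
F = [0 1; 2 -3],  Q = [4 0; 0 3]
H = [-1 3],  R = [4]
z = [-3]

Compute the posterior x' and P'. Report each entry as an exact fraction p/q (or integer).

x' = [454/543, -115/181]
P' = [2408/543 248/181; 248/181 156/181]

x̄ = F·x = [-2, 10]
P̄ = F·P·Fᵀ + Q = [8 -12; -12 51]
y = z − H·x̄ = [-35]
S = H·P̄·Hᵀ + R = [543]
K = P̄·Hᵀ·S⁻¹ = [-44/543; 55/181]
x' = x̄ + K·y = [454/543, -115/181]
P' = (I − K·H)·P̄ = [2408/543 248/181; 248/181 156/181]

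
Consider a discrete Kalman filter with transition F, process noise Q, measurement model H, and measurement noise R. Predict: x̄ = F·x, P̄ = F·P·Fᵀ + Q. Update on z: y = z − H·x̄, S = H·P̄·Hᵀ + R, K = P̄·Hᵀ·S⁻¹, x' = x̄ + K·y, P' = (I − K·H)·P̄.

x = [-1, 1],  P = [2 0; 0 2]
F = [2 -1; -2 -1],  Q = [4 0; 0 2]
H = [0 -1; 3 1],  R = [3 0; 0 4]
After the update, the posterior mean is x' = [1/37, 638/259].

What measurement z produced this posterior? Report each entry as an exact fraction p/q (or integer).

z = [-3, 3]

x̄ = F·x = [-3, 1]
P̄ = F·P·Fᵀ + Q = [14 -6; -6 12]
S = H·P̄·Hᵀ + R = [15 6; 6 106]
K = P̄·Hᵀ·S⁻¹ = [10/37 12/37; -206/259 -3/259]
x' − x̄ = [112/37, 379/259] = K·y
y = (KᵀK)⁻¹·Kᵀ·(x' − x̄) = [-2, 11]
z = y + H·x̄ = [-2, 11] + [-1, -8] = [-3, 3]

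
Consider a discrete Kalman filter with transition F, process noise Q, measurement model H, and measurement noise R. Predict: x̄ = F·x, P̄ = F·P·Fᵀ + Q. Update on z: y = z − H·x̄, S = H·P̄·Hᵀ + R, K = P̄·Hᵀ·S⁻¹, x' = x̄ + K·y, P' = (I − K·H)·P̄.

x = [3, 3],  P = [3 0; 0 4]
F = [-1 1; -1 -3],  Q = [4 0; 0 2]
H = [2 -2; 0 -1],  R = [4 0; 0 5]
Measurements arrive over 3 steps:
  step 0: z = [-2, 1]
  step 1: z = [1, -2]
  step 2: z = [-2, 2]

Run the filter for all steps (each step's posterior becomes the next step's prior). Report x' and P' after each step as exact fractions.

step 0: x̄ = F·x = [0, -12]
step 0: P̄ = F·P·Fᵀ + Q = [11 -9; -9 41]
step 0: y = z − H·x̄ = [-26, -11]
step 0: S = H·P̄·Hᵀ + R = [284 100; 100 46]
step 0: K = P̄·Hᵀ·S⁻¹ = [235/766 -361/766; -125/766 -411/766]
step 0: x' = x̄ + K·y = [-2139/766, -1421/766]
step 0: P' = (I − K·H)·P̄ = [2275/766 1805/766; 1805/766 2055/766]
step 1: x̄ = F·x = [359/383, 3201/383]
step 1: P̄ = F·P·Fᵀ + Q = [1892/383 -140/383; -140/383 16566/383]
step 1: y = z − H·x̄ = [6067/383, 2435/383]
step 1: S = H·P̄·Hᵀ + R = [76484/383 33412/383; 33412/383 18481/383]
step 1: K = P̄·Hᵀ·S⁻¹ = [45972/193955 -81644/193955; -8353/38791 -19670/38791]
step 1: x' = x̄ + K·y = [390963/193955, 66830/38791]
step 1: P' = (I − K·H)·P̄ = [500164/193955 81644/38791; 81644/38791 98350/38791]
step 2: x̄ = F·x = [-56813/193955, -1393413/193955]
step 2: P̄ = F·P·Fᵀ + Q = [951294/193955 -158646/193955; -158646/193955 7763144/193955]
step 2: y = z − H·x̄ = [-612222/38791, -1005503/193955]
step 2: S = H·P̄·Hᵀ + R = [7380548/38791 3168716/38791; 3168716/38791 8732919/193955]
step 2: K = P̄·Hᵀ·S⁻¹ = [21747972/91837813 -37787598/91837813; -19804475/91837813 -45709388/91837813]
step 2: x' = x̄ + K·y = [-174241309/91837813, -110249281/91837813]
step 2: P' = (I − K·H)·P̄ = [232433934/91837813 188937990/91837813; 188937990/91837813 228546940/91837813]

step 0: x' = [-2139/766, -1421/766], P' = [2275/766 1805/766; 1805/766 2055/766]
step 1: x' = [390963/193955, 66830/38791], P' = [500164/193955 81644/38791; 81644/38791 98350/38791]
step 2: x' = [-174241309/91837813, -110249281/91837813], P' = [232433934/91837813 188937990/91837813; 188937990/91837813 228546940/91837813]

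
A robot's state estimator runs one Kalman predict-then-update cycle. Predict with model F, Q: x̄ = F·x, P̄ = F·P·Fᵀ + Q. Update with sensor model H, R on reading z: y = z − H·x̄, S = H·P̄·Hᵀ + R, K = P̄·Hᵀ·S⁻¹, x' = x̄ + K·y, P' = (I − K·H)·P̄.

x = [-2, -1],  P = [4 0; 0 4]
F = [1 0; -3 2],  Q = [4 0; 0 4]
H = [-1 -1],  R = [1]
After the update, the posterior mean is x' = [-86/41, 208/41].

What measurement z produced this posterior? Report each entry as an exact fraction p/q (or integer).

z = [-3]

x̄ = F·x = [-2, 4]
P̄ = F·P·Fᵀ + Q = [8 -12; -12 56]
S = H·P̄·Hᵀ + R = [41]
K = P̄·Hᵀ·S⁻¹ = [4/41; -44/41]
x' − x̄ = [-4/41, 44/41] = K·y
y = (KᵀK)⁻¹·Kᵀ·(x' − x̄) = [-1]
z = y + H·x̄ = [-1] + [-2] = [-3]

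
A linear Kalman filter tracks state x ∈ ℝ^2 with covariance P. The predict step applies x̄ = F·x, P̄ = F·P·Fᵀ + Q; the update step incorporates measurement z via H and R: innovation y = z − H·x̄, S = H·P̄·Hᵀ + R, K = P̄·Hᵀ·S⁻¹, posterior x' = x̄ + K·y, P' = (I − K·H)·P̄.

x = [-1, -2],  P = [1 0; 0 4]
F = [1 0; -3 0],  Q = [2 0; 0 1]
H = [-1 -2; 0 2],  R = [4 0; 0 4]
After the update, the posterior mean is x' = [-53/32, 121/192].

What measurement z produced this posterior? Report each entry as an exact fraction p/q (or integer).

z = [3, 3]

x̄ = F·x = [-1, 3]
P̄ = F·P·Fᵀ + Q = [3 -3; -3 10]
S = H·P̄·Hᵀ + R = [35 -34; -34 44]
K = P̄·Hᵀ·S⁻¹ = [-3/16 -9/32; -17/96 61/192]
x' − x̄ = [-21/32, -455/192] = K·y
y = (KᵀK)⁻¹·Kᵀ·(x' − x̄) = [8, -3]
z = y + H·x̄ = [8, -3] + [-5, 6] = [3, 3]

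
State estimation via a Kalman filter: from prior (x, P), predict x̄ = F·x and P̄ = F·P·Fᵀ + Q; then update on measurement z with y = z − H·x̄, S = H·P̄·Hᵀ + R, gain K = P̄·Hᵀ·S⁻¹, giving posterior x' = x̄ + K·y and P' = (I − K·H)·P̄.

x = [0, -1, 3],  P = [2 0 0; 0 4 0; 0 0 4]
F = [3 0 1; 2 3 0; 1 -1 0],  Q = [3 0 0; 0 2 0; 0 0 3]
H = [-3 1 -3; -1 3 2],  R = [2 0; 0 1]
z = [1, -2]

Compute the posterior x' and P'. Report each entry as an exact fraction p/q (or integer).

x' = [89477/118463, 28083/118463, -116985/118463]
P' = [579647/118463 469696/118463 -406565/118463; 469696/118463 397154/118463 -338102/118463; -406565/118463 -338102/118463 303283/118463]

x̄ = F·x = [3, -3, 1]
P̄ = F·P·Fᵀ + Q = [25 12 6; 12 46 -8; 6 -8 9]
y = z − H·x̄ = [16, 8]
S = H·P̄·Hᵀ + R = [438 77; 77 284]
K = P̄·Hᵀ·S⁻¹ = [-24775/118463 16311/118463; 1186/118463 45562/118463; -14128/118463 -1175/118463]
x' = x̄ + K·y = [89477/118463, 28083/118463, -116985/118463]
P' = (I − K·H)·P̄ = [579647/118463 469696/118463 -406565/118463; 469696/118463 397154/118463 -338102/118463; -406565/118463 -338102/118463 303283/118463]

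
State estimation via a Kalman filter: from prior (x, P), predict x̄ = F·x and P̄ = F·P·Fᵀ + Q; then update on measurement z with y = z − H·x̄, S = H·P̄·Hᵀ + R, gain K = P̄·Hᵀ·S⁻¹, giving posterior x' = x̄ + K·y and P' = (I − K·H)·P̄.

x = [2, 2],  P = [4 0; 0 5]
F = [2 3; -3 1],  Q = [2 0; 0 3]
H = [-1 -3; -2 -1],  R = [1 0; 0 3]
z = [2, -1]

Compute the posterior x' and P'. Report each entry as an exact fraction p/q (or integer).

x' = [80300/68753, -73577/68753]
P' = [75537/68753 -29628/68753; -29628/68753 18969/68753]

x̄ = F·x = [10, -4]
P̄ = F·P·Fᵀ + Q = [63 -9; -9 44]
y = z − H·x̄ = [0, 15]
S = H·P̄·Hᵀ + R = [406 195; 195 263]
K = P̄·Hᵀ·S⁻¹ = [13347/68753 -40482/68753; -27279/68753 13429/68753]
x' = x̄ + K·y = [80300/68753, -73577/68753]
P' = (I − K·H)·P̄ = [75537/68753 -29628/68753; -29628/68753 18969/68753]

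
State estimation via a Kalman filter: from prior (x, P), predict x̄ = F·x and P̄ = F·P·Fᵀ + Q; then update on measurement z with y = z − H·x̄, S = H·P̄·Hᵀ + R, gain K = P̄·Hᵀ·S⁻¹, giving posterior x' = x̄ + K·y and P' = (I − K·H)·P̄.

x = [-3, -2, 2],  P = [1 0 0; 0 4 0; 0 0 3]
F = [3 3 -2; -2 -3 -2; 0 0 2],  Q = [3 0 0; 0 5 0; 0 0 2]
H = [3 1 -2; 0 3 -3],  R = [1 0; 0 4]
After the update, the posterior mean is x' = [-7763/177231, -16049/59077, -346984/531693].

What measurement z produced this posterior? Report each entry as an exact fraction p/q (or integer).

z = [1, 1]

x̄ = F·x = [-19, 8, 4]
P̄ = F·P·Fᵀ + Q = [60 -30 -12; -30 57 -12; -12 -12 14]
S = H·P̄·Hᵀ + R = [666 201; 201 859]
K = P̄·Hᵀ·S⁻¹ = [53440/177231 -7882/59077; -5482/59077 15519/59077; -49606/531693 -12224/177231]
x' − x̄ = [3359626/177231, -488665/59077, -2473756/531693] = K·y
y = (KᵀK)⁻¹·Kᵀ·(x' − x̄) = [58, -11]
z = y + H·x̄ = [58, -11] + [-57, 12] = [1, 1]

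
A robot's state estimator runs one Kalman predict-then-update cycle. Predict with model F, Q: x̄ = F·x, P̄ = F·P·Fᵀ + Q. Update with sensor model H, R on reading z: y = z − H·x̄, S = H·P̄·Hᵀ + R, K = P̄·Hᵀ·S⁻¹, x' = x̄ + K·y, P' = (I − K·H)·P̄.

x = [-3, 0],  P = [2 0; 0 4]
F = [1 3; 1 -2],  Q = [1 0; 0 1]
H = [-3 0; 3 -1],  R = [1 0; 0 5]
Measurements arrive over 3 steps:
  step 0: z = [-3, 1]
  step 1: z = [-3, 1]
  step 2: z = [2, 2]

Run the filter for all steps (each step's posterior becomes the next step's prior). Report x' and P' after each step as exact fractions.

step 0: x' = [704/915, -1343/915], P' = [452/4575 661/4575; 661/4575 13973/4575]
step 1: x' = [365735/393567, 147146/131189], P' = [35773/393567 3308/131189; 3308/131189 162699/131189]
step 2: x' = [-63190217/178309964, 58624831/178309964], P' = [16170941/178309964 4692433/178309964; 4692433/178309964 220048699/178309964]

step 0: x̄ = F·x = [-3, -3]
step 0: P̄ = F·P·Fᵀ + Q = [39 -22; -22 19]
step 0: y = z − H·x̄ = [-12, 7]
step 0: S = H·P̄·Hᵀ + R = [352 -417; -417 507]
step 0: K = P̄·Hᵀ·S⁻¹ = [-452/1525 139/4575; -661/1525 -2398/4575]
step 0: x' = x̄ + K·y = [704/915, -1343/915]
step 0: P' = (I − K·H)·P̄ = [452/4575 661/4575; 661/4575 13973/4575]
step 1: x̄ = F·x = [-665/183, 226/61]
step 1: P̄ = F·P·Fᵀ + Q = [5390/183 -1103/61; -1103/61 777/61]
step 1: y = z − H·x̄ = [-848/61, 952/61]
step 1: S = H·P̄·Hᵀ + R = [16231/61 -19479/61; -19479/61 23870/61]
step 1: K = P̄·Hᵀ·S⁻¹ = [-35773/131189 6493/131189; -9924/131189 -30555/131189]
step 1: x' = x̄ + K·y = [365735/393567, 147146/131189]
step 1: P' = (I − K·H)·P̄ = [35773/393567 3308/131189; 3308/131189 162699/131189]
step 2: x̄ = F·x = [1690049/393567, -517141/393567]
step 2: P̄ = F·P·Fᵀ + Q = [4881757/393567 -2882885/393567; -2882885/393567 2342032/393567]
step 2: y = z − H·x̄ = [1952427/131189, -282362/23151]
step 2: S = H·P̄·Hᵀ + R = [14776460/131189 -1031068/7717; -1031068/7717 3855470/23151]
step 2: K = P̄·Hᵀ·S⁻¹ = [-48512823/178309964 4382039/89154982; -14077299/178309964 -10298570/44577491]
step 2: x' = x̄ + K·y = [-63190217/178309964, 58624831/178309964]
step 2: P' = (I − K·H)·P̄ = [16170941/178309964 4692433/178309964; 4692433/178309964 220048699/178309964]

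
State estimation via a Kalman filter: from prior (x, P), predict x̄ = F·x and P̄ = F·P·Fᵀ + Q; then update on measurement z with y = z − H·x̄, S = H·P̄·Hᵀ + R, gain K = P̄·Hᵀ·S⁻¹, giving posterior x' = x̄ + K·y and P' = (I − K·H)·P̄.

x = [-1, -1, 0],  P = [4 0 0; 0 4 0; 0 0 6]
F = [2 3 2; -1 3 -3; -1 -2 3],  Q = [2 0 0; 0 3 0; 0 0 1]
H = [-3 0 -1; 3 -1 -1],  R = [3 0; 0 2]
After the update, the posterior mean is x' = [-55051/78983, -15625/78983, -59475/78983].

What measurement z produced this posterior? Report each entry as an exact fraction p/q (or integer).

z = [3, -1]

x̄ = F·x = [-5, -2, 3]
P̄ = F·P·Fᵀ + Q = [78 -8 4; -8 97 -74; 4 -74 75]
S = H·P̄·Hᵀ + R = [804 -725; -725 752]
K = P̄·Hᵀ·S⁻¹ = [-6426/78983 18802/78983; 39621/78983 33262/78983; -57449/78983 -54231/78983]
x' − x̄ = [339864/78983, 142341/78983, -296424/78983] = K·y
y = (KᵀK)⁻¹·Kᵀ·(x' − x̄) = [-9, 15]
z = y + H·x̄ = [-9, 15] + [12, -16] = [3, -1]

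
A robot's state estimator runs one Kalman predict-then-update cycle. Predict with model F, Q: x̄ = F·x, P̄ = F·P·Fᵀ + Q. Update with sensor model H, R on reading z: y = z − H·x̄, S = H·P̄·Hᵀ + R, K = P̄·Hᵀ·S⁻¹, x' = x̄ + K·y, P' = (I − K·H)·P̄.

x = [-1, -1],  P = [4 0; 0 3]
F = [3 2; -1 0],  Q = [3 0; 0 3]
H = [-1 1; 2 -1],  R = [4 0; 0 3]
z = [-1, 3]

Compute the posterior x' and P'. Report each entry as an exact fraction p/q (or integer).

x' = [1663/1507, -628/1507]
P' = [2103/1507 2199/1507; 2199/1507 4131/1507]

x̄ = F·x = [-5, 1]
P̄ = F·P·Fᵀ + Q = [51 -12; -12 7]
y = z − H·x̄ = [-7, 14]
S = H·P̄·Hᵀ + R = [86 -145; -145 262]
K = P̄·Hᵀ·S⁻¹ = [24/1507 669/1507; 483/1507 89/1507]
x' = x̄ + K·y = [1663/1507, -628/1507]
P' = (I − K·H)·P̄ = [2103/1507 2199/1507; 2199/1507 4131/1507]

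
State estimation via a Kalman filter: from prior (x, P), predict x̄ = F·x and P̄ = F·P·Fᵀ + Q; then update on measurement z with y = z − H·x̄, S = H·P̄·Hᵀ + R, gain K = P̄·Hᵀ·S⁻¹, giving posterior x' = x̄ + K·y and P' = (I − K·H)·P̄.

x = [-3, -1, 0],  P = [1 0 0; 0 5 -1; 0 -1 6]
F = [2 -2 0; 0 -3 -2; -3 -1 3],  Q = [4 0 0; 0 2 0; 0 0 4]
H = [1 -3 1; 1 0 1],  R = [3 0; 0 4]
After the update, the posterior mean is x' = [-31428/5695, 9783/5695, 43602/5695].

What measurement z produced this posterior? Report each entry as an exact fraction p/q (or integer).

x̄ = F·x = [-4, 3, 10]
P̄ = F·P·Fᵀ + Q = [28 26 10; 26 59 -14; 10 -14 78]
S = H·P̄·Hᵀ + R = [588 90; 90 130]
K = P̄·Hᵀ·S⁻¹ = [-431/3417 2162/5695; -751/2278 3651/11390; 449/3417 3337/5695]
x' − x̄ = [-8648/5695, -7302/5695, -13348/5695] = K·y
y = (KᵀK)⁻¹·Kᵀ·(x' − x̄) = [0, -4]
z = y + H·x̄ = [0, -4] + [-3, 6] = [-3, 2]

z = [-3, 2]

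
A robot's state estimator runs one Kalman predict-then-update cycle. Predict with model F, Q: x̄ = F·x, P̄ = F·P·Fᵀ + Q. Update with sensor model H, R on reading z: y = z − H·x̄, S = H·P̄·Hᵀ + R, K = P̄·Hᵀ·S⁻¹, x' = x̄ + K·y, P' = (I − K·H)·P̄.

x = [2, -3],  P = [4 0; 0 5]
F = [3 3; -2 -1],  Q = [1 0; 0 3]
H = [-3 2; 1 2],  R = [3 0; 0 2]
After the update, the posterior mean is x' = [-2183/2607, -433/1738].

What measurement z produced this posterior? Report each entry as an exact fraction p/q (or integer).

x̄ = F·x = [-3, -1]
P̄ = F·P·Fᵀ + Q = [82 -39; -39 24]
S = H·P̄·Hᵀ + R = [1305 6; 6 24]
K = P̄·Hᵀ·S⁻¹ = [-650/2607 199/869; 217/1738 1195/3476]
x' − x̄ = [5638/2607, 1305/1738] = K·y
y = (KᵀK)⁻¹·Kᵀ·(x' − x̄) = [-5, 4]
z = y + H·x̄ = [-5, 4] + [7, -5] = [2, -1]

z = [2, -1]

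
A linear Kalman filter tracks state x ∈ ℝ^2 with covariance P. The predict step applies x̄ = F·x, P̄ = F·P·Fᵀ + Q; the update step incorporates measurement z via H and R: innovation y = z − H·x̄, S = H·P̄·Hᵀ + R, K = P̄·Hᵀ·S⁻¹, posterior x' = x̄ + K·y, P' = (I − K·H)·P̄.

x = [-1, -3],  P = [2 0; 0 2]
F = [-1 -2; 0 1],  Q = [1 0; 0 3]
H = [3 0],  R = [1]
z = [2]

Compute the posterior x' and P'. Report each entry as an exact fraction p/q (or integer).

x̄ = F·x = [7, -3]
P̄ = F·P·Fᵀ + Q = [11 -4; -4 5]
y = z − H·x̄ = [-19]
S = H·P̄·Hᵀ + R = [100]
K = P̄·Hᵀ·S⁻¹ = [33/100; -3/25]
x' = x̄ + K·y = [73/100, -18/25]
P' = (I − K·H)·P̄ = [11/100 -1/25; -1/25 89/25]

x' = [73/100, -18/25]
P' = [11/100 -1/25; -1/25 89/25]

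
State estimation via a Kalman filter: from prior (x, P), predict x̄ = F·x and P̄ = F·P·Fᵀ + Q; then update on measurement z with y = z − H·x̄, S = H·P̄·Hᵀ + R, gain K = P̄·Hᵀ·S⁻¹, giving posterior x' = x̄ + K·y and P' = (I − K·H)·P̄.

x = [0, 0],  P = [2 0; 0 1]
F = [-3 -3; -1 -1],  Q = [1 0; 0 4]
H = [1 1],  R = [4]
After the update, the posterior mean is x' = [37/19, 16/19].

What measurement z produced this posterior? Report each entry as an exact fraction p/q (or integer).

x̄ = F·x = [0, 0]
P̄ = F·P·Fᵀ + Q = [28 9; 9 7]
S = H·P̄·Hᵀ + R = [57]
K = P̄·Hᵀ·S⁻¹ = [37/57; 16/57]
x' − x̄ = [37/19, 16/19] = K·y
y = (KᵀK)⁻¹·Kᵀ·(x' − x̄) = [3]
z = y + H·x̄ = [3] + [0] = [3]

z = [3]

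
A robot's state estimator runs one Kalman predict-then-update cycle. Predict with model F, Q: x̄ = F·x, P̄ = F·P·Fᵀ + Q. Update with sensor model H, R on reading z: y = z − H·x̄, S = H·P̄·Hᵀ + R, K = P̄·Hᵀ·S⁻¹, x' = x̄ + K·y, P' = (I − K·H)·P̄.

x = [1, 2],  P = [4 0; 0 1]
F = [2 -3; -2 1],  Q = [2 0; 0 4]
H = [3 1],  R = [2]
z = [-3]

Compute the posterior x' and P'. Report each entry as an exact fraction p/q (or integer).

x' = [-25/76, -81/38]
P' = [65/38 -82/19; -82/19 237/19]

x̄ = F·x = [-4, 0]
P̄ = F·P·Fᵀ + Q = [27 -19; -19 21]
y = z − H·x̄ = [9]
S = H·P̄·Hᵀ + R = [152]
K = P̄·Hᵀ·S⁻¹ = [31/76; -9/38]
x' = x̄ + K·y = [-25/76, -81/38]
P' = (I − K·H)·P̄ = [65/38 -82/19; -82/19 237/19]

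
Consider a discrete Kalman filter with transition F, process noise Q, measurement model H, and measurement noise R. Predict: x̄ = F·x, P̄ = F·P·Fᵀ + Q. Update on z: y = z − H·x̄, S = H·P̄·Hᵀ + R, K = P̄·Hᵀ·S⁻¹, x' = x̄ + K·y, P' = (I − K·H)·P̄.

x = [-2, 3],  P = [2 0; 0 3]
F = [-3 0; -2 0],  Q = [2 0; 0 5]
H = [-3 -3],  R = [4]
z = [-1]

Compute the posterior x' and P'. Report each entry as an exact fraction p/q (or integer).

x̄ = F·x = [6, 4]
P̄ = F·P·Fᵀ + Q = [20 12; 12 13]
y = z − H·x̄ = [29]
S = H·P̄·Hᵀ + R = [517]
K = P̄·Hᵀ·S⁻¹ = [-96/517; -75/517]
x' = x̄ + K·y = [318/517, -107/517]
P' = (I − K·H)·P̄ = [1124/517 -996/517; -996/517 1096/517]

x' = [318/517, -107/517]
P' = [1124/517 -996/517; -996/517 1096/517]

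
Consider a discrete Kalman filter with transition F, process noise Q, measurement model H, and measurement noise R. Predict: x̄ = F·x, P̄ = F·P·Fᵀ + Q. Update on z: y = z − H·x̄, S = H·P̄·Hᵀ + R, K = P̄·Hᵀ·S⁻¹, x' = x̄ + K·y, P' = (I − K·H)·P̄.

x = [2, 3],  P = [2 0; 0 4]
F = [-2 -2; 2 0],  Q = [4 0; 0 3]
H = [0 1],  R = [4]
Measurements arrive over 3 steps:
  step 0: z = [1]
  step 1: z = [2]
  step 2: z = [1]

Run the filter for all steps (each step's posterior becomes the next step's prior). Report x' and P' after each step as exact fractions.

step 0: x' = [-42/5, 9/5], P' = [356/15 -32/15; -32/15 44/15]
step 1: x' = [-4182/1529, 1930/1529], P' = [31140/1529 -5184/1529; -5184/1529 5876/1529]
step 2: x' = [-273320/135263, 95691/135263], P' = [2920732/135263 -415296/135263; -415296/135263 516588/135263]

step 0: x̄ = F·x = [-10, 4]
step 0: P̄ = F·P·Fᵀ + Q = [28 -8; -8 11]
step 0: y = z − H·x̄ = [-3]
step 0: S = H·P̄·Hᵀ + R = [15]
step 0: K = P̄·Hᵀ·S⁻¹ = [-8/15; 11/15]
step 0: x' = x̄ + K·y = [-42/5, 9/5]
step 0: P' = (I − K·H)·P̄ = [356/15 -32/15; -32/15 44/15]
step 1: x̄ = F·x = [66/5, -84/5]
step 1: P̄ = F·P·Fᵀ + Q = [468/5 -432/5; -432/5 1469/15]
step 1: y = z − H·x̄ = [94/5]
step 1: S = H·P̄·Hᵀ + R = [1529/15]
step 1: K = P̄·Hᵀ·S⁻¹ = [-1296/1529; 1469/1529]
step 1: x' = x̄ + K·y = [-4182/1529, 1930/1529]
step 1: P' = (I − K·H)·P̄ = [31140/1529 -5184/1529; -5184/1529 5876/1529]
step 2: x̄ = F·x = [4504/1529, -8364/1529]
step 2: P̄ = F·P·Fᵀ + Q = [112708/1529 -103824/1529; -103824/1529 129147/1529]
step 2: y = z − H·x̄ = [9893/1529]
step 2: S = H·P̄·Hᵀ + R = [135263/1529]
step 2: K = P̄·Hᵀ·S⁻¹ = [-103824/135263; 129147/135263]
step 2: x' = x̄ + K·y = [-273320/135263, 95691/135263]
step 2: P' = (I − K·H)·P̄ = [2920732/135263 -415296/135263; -415296/135263 516588/135263]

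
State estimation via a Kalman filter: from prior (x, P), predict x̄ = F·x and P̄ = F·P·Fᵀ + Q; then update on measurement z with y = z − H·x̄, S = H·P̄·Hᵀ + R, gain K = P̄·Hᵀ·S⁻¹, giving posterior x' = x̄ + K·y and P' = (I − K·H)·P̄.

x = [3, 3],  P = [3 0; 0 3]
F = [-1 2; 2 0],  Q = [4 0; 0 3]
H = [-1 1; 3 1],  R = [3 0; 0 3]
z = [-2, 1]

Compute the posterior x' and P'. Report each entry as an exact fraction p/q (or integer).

x' = [1004/1527, -529/1527]
P' = [185/509 -172/509; -172/509 845/509]

x̄ = F·x = [3, 6]
P̄ = F·P·Fᵀ + Q = [19 -6; -6 15]
y = z − H·x̄ = [-5, -14]
S = H·P̄·Hᵀ + R = [49 -54; -54 153]
K = P̄·Hᵀ·S⁻¹ = [-119/509 383/1527; 339/509 329/1527]
x' = x̄ + K·y = [1004/1527, -529/1527]
P' = (I − K·H)·P̄ = [185/509 -172/509; -172/509 845/509]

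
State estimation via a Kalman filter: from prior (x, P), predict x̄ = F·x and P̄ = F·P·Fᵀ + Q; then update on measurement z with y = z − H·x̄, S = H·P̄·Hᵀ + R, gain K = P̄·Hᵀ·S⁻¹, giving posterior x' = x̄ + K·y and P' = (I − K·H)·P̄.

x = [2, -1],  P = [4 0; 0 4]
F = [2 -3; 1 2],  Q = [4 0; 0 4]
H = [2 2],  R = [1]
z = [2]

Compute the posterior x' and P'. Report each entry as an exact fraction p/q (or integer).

x' = [391/193, -192/193]
P' = [4408/193 -4368/193; -4368/193 4376/193]

x̄ = F·x = [7, 0]
P̄ = F·P·Fᵀ + Q = [56 -16; -16 24]
y = z − H·x̄ = [-12]
S = H·P̄·Hᵀ + R = [193]
K = P̄·Hᵀ·S⁻¹ = [80/193; 16/193]
x' = x̄ + K·y = [391/193, -192/193]
P' = (I − K·H)·P̄ = [4408/193 -4368/193; -4368/193 4376/193]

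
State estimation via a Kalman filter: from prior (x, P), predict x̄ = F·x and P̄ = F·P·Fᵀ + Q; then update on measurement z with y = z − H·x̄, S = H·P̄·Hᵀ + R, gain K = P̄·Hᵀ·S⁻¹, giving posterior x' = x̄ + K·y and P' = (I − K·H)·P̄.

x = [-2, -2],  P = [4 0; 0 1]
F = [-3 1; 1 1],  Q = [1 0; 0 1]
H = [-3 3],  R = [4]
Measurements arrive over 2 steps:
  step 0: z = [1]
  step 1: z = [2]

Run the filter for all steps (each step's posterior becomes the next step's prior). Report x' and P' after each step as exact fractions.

step 0: x̄ = F·x = [4, -4]
step 0: P̄ = F·P·Fᵀ + Q = [38 -11; -11 6]
step 0: y = z − H·x̄ = [25]
step 0: S = H·P̄·Hᵀ + R = [598]
step 0: K = P̄·Hᵀ·S⁻¹ = [-147/598; 51/598]
step 0: x' = x̄ + K·y = [-1283/598, -1117/598]
step 0: P' = (I − K·H)·P̄ = [1115/598 919/598; 919/598 987/598]
step 1: x̄ = F·x = [1366/299, -1200/299]
step 1: P̄ = F·P·Fᵀ + Q = [3053/299 -2098/299; -2098/299 2269/299]
step 1: y = z − H·x̄ = [8296/299]
step 1: S = H·P̄·Hᵀ + R = [86858/299]
step 1: K = P̄·Hᵀ·S⁻¹ = [-15453/86858; 13101/86858]
step 1: x' = x̄ + K·y = [-15970/43429, 7452/43429]
step 1: P' = (I − K·H)·P̄ = [88235/86858 67631/86858; 67631/86858 85099/86858]

step 0: x' = [-1283/598, -1117/598], P' = [1115/598 919/598; 919/598 987/598]
step 1: x' = [-15970/43429, 7452/43429], P' = [88235/86858 67631/86858; 67631/86858 85099/86858]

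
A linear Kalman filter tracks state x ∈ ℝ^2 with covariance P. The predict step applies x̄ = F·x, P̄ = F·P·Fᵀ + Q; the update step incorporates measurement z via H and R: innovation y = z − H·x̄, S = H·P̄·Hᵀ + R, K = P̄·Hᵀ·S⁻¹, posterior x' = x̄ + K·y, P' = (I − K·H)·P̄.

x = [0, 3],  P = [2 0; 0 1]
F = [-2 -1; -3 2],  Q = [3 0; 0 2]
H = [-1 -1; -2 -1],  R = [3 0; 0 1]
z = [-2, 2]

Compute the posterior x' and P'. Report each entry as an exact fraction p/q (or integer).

x̄ = F·x = [-3, 6]
P̄ = F·P·Fᵀ + Q = [12 10; 10 24]
y = z − H·x̄ = [1, 2]
S = H·P̄·Hᵀ + R = [59 78; 78 113]
K = P̄·Hᵀ·S⁻¹ = [166/583 -290/583; -410/583 56/583]
x' = x̄ + K·y = [-2163/583, 3200/583]
P' = (I − K·H)·P̄ = [788/583 -1286/583; -1286/583 2516/583]

x' = [-2163/583, 3200/583]
P' = [788/583 -1286/583; -1286/583 2516/583]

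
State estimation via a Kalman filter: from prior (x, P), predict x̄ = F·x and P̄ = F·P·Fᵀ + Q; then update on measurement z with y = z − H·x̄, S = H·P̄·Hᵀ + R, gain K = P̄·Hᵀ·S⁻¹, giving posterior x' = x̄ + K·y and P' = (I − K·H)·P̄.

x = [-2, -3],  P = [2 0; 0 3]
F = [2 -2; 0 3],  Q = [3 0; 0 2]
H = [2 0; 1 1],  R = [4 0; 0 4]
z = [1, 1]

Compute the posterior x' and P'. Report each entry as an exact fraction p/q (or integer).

x̄ = F·x = [2, -9]
P̄ = F·P·Fᵀ + Q = [23 -18; -18 29]
y = z − H·x̄ = [-3, 8]
S = H·P̄·Hᵀ + R = [96 10; 10 20]
K = P̄·Hᵀ·S⁻¹ = [87/182 1/91; -83/182 354/455]
x' = x̄ + K·y = [17/26, -183/130]
P' = (I − K·H)·P̄ = [87/91 -83/91; -83/91 1831/455]

x' = [17/26, -183/130]
P' = [87/91 -83/91; -83/91 1831/455]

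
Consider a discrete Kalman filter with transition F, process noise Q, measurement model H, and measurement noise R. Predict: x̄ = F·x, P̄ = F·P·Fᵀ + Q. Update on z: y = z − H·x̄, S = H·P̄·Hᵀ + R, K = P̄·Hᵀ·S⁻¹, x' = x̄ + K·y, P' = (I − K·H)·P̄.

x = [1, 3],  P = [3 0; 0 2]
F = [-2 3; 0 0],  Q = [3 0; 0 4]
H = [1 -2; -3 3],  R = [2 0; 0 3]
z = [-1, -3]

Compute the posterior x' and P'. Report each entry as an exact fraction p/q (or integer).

x' = [549/223, 1000/669]
P' = [462/223 352/223; 352/223 932/669]

x̄ = F·x = [7, 0]
P̄ = F·P·Fᵀ + Q = [33 0; 0 4]
y = z − H·x̄ = [-8, 18]
S = H·P̄·Hᵀ + R = [51 -123; -123 336]
K = P̄·Hᵀ·S⁻¹ = [-121/223 -110/223; -404/669 -124/669]
x' = x̄ + K·y = [549/223, 1000/669]
P' = (I − K·H)·P̄ = [462/223 352/223; 352/223 932/669]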